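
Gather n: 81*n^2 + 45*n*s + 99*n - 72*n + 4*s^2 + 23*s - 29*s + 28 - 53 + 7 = 81*n^2 + n*(45*s + 27) + 4*s^2 - 6*s - 18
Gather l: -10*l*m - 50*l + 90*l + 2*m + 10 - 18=l*(40 - 10*m) + 2*m - 8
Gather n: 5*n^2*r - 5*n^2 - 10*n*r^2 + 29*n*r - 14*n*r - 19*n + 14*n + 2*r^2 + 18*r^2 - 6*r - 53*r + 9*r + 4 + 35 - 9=n^2*(5*r - 5) + n*(-10*r^2 + 15*r - 5) + 20*r^2 - 50*r + 30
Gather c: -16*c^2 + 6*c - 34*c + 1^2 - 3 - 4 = -16*c^2 - 28*c - 6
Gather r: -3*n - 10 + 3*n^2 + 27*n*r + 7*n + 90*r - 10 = 3*n^2 + 4*n + r*(27*n + 90) - 20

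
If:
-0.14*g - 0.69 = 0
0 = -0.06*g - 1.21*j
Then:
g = -4.93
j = 0.24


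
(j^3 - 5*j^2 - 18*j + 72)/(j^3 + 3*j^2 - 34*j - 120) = (j - 3)/(j + 5)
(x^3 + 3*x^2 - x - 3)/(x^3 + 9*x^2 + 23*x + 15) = (x - 1)/(x + 5)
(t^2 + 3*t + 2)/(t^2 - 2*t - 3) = (t + 2)/(t - 3)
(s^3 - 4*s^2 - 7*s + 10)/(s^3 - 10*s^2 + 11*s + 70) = (s - 1)/(s - 7)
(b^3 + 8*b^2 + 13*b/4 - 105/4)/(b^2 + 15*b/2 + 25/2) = (2*b^2 + 11*b - 21)/(2*(b + 5))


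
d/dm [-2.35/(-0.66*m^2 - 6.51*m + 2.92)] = (-3.102*m - 15.2985)/(0.66*m^2 + 6.51*m - 2.92)^2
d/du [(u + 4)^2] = 2*u + 8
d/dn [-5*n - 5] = -5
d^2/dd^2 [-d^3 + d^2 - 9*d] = 2 - 6*d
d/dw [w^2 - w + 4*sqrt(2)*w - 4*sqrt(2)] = 2*w - 1 + 4*sqrt(2)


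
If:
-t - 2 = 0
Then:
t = -2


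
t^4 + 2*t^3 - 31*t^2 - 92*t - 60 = (t - 6)*(t + 1)*(t + 2)*(t + 5)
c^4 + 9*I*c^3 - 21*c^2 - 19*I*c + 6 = (c + I)^3*(c + 6*I)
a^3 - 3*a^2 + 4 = (a - 2)^2*(a + 1)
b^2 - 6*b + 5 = (b - 5)*(b - 1)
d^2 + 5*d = d*(d + 5)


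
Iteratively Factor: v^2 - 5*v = (v - 5)*(v)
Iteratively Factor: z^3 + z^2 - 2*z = (z - 1)*(z^2 + 2*z) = z*(z - 1)*(z + 2)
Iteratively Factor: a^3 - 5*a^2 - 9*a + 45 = (a - 5)*(a^2 - 9) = (a - 5)*(a + 3)*(a - 3)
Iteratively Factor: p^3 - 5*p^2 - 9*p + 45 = (p - 5)*(p^2 - 9) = (p - 5)*(p + 3)*(p - 3)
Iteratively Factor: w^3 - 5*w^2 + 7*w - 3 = (w - 3)*(w^2 - 2*w + 1) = (w - 3)*(w - 1)*(w - 1)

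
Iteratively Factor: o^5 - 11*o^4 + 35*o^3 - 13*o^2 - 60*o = (o + 1)*(o^4 - 12*o^3 + 47*o^2 - 60*o) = o*(o + 1)*(o^3 - 12*o^2 + 47*o - 60) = o*(o - 5)*(o + 1)*(o^2 - 7*o + 12) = o*(o - 5)*(o - 3)*(o + 1)*(o - 4)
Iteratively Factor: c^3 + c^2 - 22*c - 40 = (c - 5)*(c^2 + 6*c + 8) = (c - 5)*(c + 4)*(c + 2)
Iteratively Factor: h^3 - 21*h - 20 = (h - 5)*(h^2 + 5*h + 4) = (h - 5)*(h + 4)*(h + 1)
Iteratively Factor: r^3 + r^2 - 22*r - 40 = (r - 5)*(r^2 + 6*r + 8) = (r - 5)*(r + 2)*(r + 4)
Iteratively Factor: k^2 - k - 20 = (k + 4)*(k - 5)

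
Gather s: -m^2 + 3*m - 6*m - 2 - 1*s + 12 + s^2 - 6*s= -m^2 - 3*m + s^2 - 7*s + 10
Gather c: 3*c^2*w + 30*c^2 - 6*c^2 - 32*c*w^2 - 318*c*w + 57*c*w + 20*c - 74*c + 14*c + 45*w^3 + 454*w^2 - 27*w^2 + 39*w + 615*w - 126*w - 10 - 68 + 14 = c^2*(3*w + 24) + c*(-32*w^2 - 261*w - 40) + 45*w^3 + 427*w^2 + 528*w - 64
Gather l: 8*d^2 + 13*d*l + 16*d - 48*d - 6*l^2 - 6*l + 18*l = 8*d^2 - 32*d - 6*l^2 + l*(13*d + 12)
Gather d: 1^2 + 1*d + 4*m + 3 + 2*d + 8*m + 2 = 3*d + 12*m + 6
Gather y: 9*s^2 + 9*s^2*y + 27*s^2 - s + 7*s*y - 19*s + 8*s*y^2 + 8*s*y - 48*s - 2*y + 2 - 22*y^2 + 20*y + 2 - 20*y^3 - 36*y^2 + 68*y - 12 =36*s^2 - 68*s - 20*y^3 + y^2*(8*s - 58) + y*(9*s^2 + 15*s + 86) - 8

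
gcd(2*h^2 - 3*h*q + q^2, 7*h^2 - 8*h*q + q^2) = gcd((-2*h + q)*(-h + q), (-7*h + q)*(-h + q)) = -h + q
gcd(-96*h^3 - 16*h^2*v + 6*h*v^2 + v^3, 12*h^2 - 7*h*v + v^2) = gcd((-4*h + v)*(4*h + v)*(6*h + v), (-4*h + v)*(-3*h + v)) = -4*h + v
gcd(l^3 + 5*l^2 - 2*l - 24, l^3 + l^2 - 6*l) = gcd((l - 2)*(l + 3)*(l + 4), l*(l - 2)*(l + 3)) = l^2 + l - 6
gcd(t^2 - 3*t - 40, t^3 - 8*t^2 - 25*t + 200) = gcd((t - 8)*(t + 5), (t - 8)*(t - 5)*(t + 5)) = t^2 - 3*t - 40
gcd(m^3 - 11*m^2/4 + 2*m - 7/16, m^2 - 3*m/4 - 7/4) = m - 7/4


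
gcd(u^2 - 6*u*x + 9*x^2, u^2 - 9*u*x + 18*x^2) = -u + 3*x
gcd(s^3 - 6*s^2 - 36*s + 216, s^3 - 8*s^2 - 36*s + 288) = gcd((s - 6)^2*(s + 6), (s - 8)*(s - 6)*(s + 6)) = s^2 - 36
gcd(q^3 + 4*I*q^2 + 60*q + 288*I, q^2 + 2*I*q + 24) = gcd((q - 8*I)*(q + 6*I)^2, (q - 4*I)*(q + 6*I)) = q + 6*I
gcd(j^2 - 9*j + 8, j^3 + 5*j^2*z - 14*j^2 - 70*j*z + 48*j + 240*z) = j - 8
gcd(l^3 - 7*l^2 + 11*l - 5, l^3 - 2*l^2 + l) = l^2 - 2*l + 1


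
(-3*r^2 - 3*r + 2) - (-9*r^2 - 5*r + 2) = 6*r^2 + 2*r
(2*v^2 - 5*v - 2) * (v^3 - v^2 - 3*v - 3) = 2*v^5 - 7*v^4 - 3*v^3 + 11*v^2 + 21*v + 6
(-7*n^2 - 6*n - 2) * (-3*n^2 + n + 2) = 21*n^4 + 11*n^3 - 14*n^2 - 14*n - 4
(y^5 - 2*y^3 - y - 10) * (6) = 6*y^5 - 12*y^3 - 6*y - 60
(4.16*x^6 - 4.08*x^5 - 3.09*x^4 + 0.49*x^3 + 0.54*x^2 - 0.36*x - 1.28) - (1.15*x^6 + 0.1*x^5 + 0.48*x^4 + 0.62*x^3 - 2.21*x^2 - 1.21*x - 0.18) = 3.01*x^6 - 4.18*x^5 - 3.57*x^4 - 0.13*x^3 + 2.75*x^2 + 0.85*x - 1.1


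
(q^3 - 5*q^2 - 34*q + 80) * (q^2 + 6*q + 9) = q^5 + q^4 - 55*q^3 - 169*q^2 + 174*q + 720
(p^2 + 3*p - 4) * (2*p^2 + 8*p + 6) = 2*p^4 + 14*p^3 + 22*p^2 - 14*p - 24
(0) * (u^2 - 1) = 0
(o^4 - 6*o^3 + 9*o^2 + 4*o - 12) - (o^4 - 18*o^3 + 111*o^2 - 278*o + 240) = 12*o^3 - 102*o^2 + 282*o - 252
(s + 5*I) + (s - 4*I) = 2*s + I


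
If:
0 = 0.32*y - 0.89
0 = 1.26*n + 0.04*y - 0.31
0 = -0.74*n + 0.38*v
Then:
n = 0.16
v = 0.31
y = 2.78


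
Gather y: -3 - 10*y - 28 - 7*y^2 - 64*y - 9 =-7*y^2 - 74*y - 40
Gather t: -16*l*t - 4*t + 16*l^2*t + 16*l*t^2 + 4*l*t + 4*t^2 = t^2*(16*l + 4) + t*(16*l^2 - 12*l - 4)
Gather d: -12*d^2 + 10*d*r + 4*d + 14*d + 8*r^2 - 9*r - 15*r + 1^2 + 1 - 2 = -12*d^2 + d*(10*r + 18) + 8*r^2 - 24*r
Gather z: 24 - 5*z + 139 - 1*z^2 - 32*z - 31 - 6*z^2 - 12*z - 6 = -7*z^2 - 49*z + 126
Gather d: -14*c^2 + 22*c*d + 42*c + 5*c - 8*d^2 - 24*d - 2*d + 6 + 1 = -14*c^2 + 47*c - 8*d^2 + d*(22*c - 26) + 7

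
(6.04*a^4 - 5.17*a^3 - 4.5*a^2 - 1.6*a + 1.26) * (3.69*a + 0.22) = 22.2876*a^5 - 17.7485*a^4 - 17.7424*a^3 - 6.894*a^2 + 4.2974*a + 0.2772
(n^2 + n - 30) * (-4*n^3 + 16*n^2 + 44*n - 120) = -4*n^5 + 12*n^4 + 180*n^3 - 556*n^2 - 1440*n + 3600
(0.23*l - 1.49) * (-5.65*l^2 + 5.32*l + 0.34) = -1.2995*l^3 + 9.6421*l^2 - 7.8486*l - 0.5066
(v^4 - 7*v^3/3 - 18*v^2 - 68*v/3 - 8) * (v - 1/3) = v^5 - 8*v^4/3 - 155*v^3/9 - 50*v^2/3 - 4*v/9 + 8/3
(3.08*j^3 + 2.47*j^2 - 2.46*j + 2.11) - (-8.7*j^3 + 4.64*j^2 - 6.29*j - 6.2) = 11.78*j^3 - 2.17*j^2 + 3.83*j + 8.31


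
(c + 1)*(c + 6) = c^2 + 7*c + 6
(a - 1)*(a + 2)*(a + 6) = a^3 + 7*a^2 + 4*a - 12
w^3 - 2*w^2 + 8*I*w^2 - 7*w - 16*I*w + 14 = (w - 2)*(w + I)*(w + 7*I)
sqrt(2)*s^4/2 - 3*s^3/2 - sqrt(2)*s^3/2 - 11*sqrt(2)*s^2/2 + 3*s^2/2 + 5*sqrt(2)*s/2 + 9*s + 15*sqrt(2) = (s - 3)*(s - 5*sqrt(2)/2)*(s + sqrt(2))*(sqrt(2)*s/2 + sqrt(2))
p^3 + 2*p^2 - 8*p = p*(p - 2)*(p + 4)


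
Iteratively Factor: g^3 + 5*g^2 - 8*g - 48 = (g - 3)*(g^2 + 8*g + 16) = (g - 3)*(g + 4)*(g + 4)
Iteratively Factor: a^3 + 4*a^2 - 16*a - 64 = (a + 4)*(a^2 - 16) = (a - 4)*(a + 4)*(a + 4)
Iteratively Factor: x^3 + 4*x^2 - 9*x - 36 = (x + 3)*(x^2 + x - 12) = (x + 3)*(x + 4)*(x - 3)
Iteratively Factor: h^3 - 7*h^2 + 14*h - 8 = (h - 2)*(h^2 - 5*h + 4) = (h - 2)*(h - 1)*(h - 4)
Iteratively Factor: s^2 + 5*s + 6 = (s + 2)*(s + 3)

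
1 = 1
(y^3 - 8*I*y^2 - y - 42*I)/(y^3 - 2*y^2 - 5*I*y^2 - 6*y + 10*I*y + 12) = (y^2 - 5*I*y + 14)/(y^2 - 2*y*(1 + I) + 4*I)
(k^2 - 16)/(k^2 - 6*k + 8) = (k + 4)/(k - 2)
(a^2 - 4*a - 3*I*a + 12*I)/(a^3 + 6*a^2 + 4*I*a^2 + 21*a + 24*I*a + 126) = (a - 4)/(a^2 + a*(6 + 7*I) + 42*I)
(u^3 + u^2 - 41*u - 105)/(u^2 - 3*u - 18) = (u^2 - 2*u - 35)/(u - 6)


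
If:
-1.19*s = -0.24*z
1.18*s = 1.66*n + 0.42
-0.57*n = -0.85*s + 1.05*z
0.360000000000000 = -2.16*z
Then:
No Solution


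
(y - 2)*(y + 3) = y^2 + y - 6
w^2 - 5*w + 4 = (w - 4)*(w - 1)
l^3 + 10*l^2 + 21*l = l*(l + 3)*(l + 7)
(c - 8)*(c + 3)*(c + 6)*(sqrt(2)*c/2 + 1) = sqrt(2)*c^4/2 + sqrt(2)*c^3/2 + c^3 - 27*sqrt(2)*c^2 + c^2 - 72*sqrt(2)*c - 54*c - 144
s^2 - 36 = (s - 6)*(s + 6)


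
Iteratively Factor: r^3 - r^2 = (r)*(r^2 - r) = r^2*(r - 1)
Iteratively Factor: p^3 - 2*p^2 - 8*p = (p + 2)*(p^2 - 4*p) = p*(p + 2)*(p - 4)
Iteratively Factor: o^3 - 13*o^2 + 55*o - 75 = (o - 5)*(o^2 - 8*o + 15) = (o - 5)^2*(o - 3)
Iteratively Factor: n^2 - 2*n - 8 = (n - 4)*(n + 2)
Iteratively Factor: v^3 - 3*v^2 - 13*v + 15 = (v + 3)*(v^2 - 6*v + 5) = (v - 1)*(v + 3)*(v - 5)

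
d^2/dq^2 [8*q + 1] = 0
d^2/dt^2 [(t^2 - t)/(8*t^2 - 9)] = 2*(-64*t^3 + 216*t^2 - 216*t + 81)/(512*t^6 - 1728*t^4 + 1944*t^2 - 729)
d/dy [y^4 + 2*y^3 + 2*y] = 4*y^3 + 6*y^2 + 2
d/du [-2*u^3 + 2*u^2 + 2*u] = -6*u^2 + 4*u + 2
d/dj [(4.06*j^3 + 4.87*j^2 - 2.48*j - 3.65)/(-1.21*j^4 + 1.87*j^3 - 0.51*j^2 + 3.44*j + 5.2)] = (4.9126*j^6 + 11.7854*j^5 - 20.1799*j^4 + 19.542*j^3 + 99.3005*j^2 + 46.925*j - 0.340000000000002)/(1.4641*j^8 - 4.5254*j^7 + 4.7311*j^6 - 10.2322*j^5 + 0.541700000000001*j^4 + 15.9392*j^3 + 6.5296*j^2 + 35.776*j + 27.04)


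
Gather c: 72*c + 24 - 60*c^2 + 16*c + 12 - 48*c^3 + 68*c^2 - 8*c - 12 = -48*c^3 + 8*c^2 + 80*c + 24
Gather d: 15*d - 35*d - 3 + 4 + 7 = 8 - 20*d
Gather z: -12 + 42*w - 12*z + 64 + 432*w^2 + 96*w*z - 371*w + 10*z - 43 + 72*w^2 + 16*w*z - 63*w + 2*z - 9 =504*w^2 + 112*w*z - 392*w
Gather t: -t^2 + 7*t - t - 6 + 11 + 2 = -t^2 + 6*t + 7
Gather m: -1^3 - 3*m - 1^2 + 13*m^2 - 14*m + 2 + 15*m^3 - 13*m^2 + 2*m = 15*m^3 - 15*m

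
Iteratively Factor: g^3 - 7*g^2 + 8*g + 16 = (g + 1)*(g^2 - 8*g + 16) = (g - 4)*(g + 1)*(g - 4)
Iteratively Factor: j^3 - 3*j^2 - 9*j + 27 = (j - 3)*(j^2 - 9) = (j - 3)*(j + 3)*(j - 3)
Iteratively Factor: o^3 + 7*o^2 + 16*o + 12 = (o + 3)*(o^2 + 4*o + 4) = (o + 2)*(o + 3)*(o + 2)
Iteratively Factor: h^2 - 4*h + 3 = (h - 3)*(h - 1)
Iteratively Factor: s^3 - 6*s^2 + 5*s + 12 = (s + 1)*(s^2 - 7*s + 12) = (s - 3)*(s + 1)*(s - 4)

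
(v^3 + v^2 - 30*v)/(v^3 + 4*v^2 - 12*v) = (v - 5)/(v - 2)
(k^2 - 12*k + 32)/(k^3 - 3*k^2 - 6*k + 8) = (k - 8)/(k^2 + k - 2)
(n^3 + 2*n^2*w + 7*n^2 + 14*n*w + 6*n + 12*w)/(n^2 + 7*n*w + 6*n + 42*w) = (n^2 + 2*n*w + n + 2*w)/(n + 7*w)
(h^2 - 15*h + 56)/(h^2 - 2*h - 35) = (h - 8)/(h + 5)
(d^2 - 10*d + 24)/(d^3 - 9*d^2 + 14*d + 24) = 1/(d + 1)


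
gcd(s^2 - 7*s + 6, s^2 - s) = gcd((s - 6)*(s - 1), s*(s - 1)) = s - 1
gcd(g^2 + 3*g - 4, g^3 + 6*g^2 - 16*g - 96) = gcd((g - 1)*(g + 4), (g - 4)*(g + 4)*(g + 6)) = g + 4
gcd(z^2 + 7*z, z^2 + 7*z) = z^2 + 7*z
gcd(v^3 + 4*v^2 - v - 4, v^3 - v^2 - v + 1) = v^2 - 1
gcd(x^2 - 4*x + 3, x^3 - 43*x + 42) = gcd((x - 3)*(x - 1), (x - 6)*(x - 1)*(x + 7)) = x - 1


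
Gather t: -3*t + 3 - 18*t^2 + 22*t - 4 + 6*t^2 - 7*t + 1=-12*t^2 + 12*t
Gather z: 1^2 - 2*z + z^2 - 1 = z^2 - 2*z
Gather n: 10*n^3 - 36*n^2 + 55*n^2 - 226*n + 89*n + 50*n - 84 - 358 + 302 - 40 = 10*n^3 + 19*n^2 - 87*n - 180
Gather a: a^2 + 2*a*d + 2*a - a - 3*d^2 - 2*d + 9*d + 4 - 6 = a^2 + a*(2*d + 1) - 3*d^2 + 7*d - 2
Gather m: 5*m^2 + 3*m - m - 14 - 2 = 5*m^2 + 2*m - 16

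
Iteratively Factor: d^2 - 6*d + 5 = (d - 1)*(d - 5)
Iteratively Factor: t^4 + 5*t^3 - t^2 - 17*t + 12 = (t - 1)*(t^3 + 6*t^2 + 5*t - 12) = (t - 1)*(t + 3)*(t^2 + 3*t - 4) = (t - 1)^2*(t + 3)*(t + 4)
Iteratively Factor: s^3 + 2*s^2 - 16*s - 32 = (s + 2)*(s^2 - 16) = (s + 2)*(s + 4)*(s - 4)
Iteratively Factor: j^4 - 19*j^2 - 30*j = (j - 5)*(j^3 + 5*j^2 + 6*j) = j*(j - 5)*(j^2 + 5*j + 6) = j*(j - 5)*(j + 3)*(j + 2)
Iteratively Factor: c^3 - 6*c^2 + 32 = (c - 4)*(c^2 - 2*c - 8) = (c - 4)*(c + 2)*(c - 4)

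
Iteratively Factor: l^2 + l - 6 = (l - 2)*(l + 3)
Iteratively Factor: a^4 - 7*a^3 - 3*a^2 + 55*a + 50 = (a + 2)*(a^3 - 9*a^2 + 15*a + 25) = (a - 5)*(a + 2)*(a^2 - 4*a - 5) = (a - 5)^2*(a + 2)*(a + 1)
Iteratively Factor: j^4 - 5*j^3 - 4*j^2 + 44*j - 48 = (j - 4)*(j^3 - j^2 - 8*j + 12) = (j - 4)*(j - 2)*(j^2 + j - 6) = (j - 4)*(j - 2)^2*(j + 3)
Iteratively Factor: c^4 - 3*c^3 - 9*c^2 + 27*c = (c)*(c^3 - 3*c^2 - 9*c + 27) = c*(c + 3)*(c^2 - 6*c + 9) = c*(c - 3)*(c + 3)*(c - 3)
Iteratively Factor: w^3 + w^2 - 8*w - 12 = (w - 3)*(w^2 + 4*w + 4) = (w - 3)*(w + 2)*(w + 2)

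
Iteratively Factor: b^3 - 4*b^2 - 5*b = (b - 5)*(b^2 + b) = b*(b - 5)*(b + 1)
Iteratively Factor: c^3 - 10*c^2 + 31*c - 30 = (c - 5)*(c^2 - 5*c + 6) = (c - 5)*(c - 3)*(c - 2)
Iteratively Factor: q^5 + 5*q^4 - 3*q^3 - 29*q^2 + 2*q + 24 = (q - 2)*(q^4 + 7*q^3 + 11*q^2 - 7*q - 12) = (q - 2)*(q + 3)*(q^3 + 4*q^2 - q - 4) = (q - 2)*(q + 1)*(q + 3)*(q^2 + 3*q - 4) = (q - 2)*(q - 1)*(q + 1)*(q + 3)*(q + 4)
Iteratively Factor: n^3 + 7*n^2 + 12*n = (n)*(n^2 + 7*n + 12) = n*(n + 4)*(n + 3)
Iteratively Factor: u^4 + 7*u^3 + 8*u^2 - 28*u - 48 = (u + 4)*(u^3 + 3*u^2 - 4*u - 12) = (u + 2)*(u + 4)*(u^2 + u - 6) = (u - 2)*(u + 2)*(u + 4)*(u + 3)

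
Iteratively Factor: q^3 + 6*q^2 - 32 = (q + 4)*(q^2 + 2*q - 8) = (q + 4)^2*(q - 2)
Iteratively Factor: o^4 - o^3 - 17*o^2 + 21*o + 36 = (o + 4)*(o^3 - 5*o^2 + 3*o + 9) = (o - 3)*(o + 4)*(o^2 - 2*o - 3) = (o - 3)*(o + 1)*(o + 4)*(o - 3)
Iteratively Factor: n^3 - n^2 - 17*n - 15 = (n + 3)*(n^2 - 4*n - 5) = (n - 5)*(n + 3)*(n + 1)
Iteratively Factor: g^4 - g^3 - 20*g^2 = (g)*(g^3 - g^2 - 20*g) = g*(g - 5)*(g^2 + 4*g) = g*(g - 5)*(g + 4)*(g)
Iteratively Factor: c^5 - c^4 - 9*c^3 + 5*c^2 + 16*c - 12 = (c - 1)*(c^4 - 9*c^2 - 4*c + 12) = (c - 1)^2*(c^3 + c^2 - 8*c - 12) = (c - 1)^2*(c + 2)*(c^2 - c - 6) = (c - 1)^2*(c + 2)^2*(c - 3)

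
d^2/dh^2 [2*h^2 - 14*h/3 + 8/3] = 4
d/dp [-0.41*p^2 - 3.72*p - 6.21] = -0.82*p - 3.72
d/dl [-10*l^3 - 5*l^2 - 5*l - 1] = -30*l^2 - 10*l - 5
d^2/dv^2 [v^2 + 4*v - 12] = 2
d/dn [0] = 0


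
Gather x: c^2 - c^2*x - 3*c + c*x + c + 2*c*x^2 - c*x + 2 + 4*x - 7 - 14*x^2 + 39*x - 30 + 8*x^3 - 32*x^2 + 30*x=c^2 - 2*c + 8*x^3 + x^2*(2*c - 46) + x*(73 - c^2) - 35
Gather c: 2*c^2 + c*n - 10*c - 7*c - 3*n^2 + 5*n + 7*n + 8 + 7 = 2*c^2 + c*(n - 17) - 3*n^2 + 12*n + 15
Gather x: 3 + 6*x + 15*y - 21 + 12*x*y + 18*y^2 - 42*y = x*(12*y + 6) + 18*y^2 - 27*y - 18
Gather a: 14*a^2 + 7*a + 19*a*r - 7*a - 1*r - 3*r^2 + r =14*a^2 + 19*a*r - 3*r^2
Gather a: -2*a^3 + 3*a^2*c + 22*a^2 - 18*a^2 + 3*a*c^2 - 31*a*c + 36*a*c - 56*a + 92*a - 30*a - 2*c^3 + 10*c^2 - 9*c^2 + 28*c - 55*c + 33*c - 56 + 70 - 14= -2*a^3 + a^2*(3*c + 4) + a*(3*c^2 + 5*c + 6) - 2*c^3 + c^2 + 6*c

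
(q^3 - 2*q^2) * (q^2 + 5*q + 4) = q^5 + 3*q^4 - 6*q^3 - 8*q^2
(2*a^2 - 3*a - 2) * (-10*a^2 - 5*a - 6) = -20*a^4 + 20*a^3 + 23*a^2 + 28*a + 12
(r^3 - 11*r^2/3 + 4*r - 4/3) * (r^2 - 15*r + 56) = r^5 - 56*r^4/3 + 115*r^3 - 800*r^2/3 + 244*r - 224/3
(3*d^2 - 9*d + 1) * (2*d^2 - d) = 6*d^4 - 21*d^3 + 11*d^2 - d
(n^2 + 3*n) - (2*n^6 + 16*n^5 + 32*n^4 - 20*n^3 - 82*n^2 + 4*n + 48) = -2*n^6 - 16*n^5 - 32*n^4 + 20*n^3 + 83*n^2 - n - 48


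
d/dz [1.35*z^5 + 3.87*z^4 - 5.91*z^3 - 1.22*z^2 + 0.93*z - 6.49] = 6.75*z^4 + 15.48*z^3 - 17.73*z^2 - 2.44*z + 0.93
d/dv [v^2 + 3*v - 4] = 2*v + 3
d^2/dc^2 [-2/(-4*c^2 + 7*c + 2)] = 4*(16*c^2 - 28*c - (8*c - 7)^2 - 8)/(-4*c^2 + 7*c + 2)^3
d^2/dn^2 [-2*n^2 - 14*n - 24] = -4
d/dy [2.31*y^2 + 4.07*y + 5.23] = 4.62*y + 4.07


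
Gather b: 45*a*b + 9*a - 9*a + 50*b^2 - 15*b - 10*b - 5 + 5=50*b^2 + b*(45*a - 25)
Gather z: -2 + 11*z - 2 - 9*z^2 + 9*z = -9*z^2 + 20*z - 4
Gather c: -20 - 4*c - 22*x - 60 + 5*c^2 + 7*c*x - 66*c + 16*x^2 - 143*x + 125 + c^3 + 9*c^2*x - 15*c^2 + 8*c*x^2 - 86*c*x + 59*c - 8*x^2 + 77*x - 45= c^3 + c^2*(9*x - 10) + c*(8*x^2 - 79*x - 11) + 8*x^2 - 88*x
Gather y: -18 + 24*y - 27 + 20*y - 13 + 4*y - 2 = 48*y - 60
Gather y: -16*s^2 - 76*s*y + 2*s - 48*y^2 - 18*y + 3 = -16*s^2 + 2*s - 48*y^2 + y*(-76*s - 18) + 3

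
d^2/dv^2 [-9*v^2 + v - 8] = -18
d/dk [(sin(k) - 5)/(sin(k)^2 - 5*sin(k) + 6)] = (10*sin(k) + cos(k)^2 - 20)*cos(k)/(sin(k)^2 - 5*sin(k) + 6)^2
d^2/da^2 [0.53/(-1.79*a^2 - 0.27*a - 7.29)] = (3.396346*a^2 + 0.512298*a - 0.53*(3.58*a + 0.27)*(7.16*a + 0.54) + 13.832046)/(1.79*a^2 + 0.27*a + 7.29)^3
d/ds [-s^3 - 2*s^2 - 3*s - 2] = -3*s^2 - 4*s - 3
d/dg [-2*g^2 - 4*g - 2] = -4*g - 4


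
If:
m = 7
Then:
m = 7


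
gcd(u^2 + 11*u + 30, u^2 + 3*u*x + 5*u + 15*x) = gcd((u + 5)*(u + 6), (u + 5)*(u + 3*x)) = u + 5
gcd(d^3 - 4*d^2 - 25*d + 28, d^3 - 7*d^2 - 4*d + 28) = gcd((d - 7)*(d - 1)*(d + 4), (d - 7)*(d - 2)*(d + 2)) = d - 7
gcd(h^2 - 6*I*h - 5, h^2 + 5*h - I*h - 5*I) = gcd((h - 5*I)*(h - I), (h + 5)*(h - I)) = h - I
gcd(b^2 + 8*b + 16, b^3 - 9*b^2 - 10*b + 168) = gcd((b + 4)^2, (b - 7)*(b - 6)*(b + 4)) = b + 4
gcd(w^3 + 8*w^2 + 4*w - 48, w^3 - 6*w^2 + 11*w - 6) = w - 2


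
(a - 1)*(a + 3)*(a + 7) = a^3 + 9*a^2 + 11*a - 21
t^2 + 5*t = t*(t + 5)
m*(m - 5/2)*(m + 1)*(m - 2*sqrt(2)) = m^4 - 2*sqrt(2)*m^3 - 3*m^3/2 - 5*m^2/2 + 3*sqrt(2)*m^2 + 5*sqrt(2)*m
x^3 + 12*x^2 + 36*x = x*(x + 6)^2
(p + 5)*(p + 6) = p^2 + 11*p + 30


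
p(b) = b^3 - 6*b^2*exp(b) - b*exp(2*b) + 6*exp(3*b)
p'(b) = -6*b^2*exp(b) + 3*b^2 - 2*b*exp(2*b) - 12*b*exp(b) + 18*exp(3*b) - exp(2*b)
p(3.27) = 105373.04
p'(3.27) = 319961.48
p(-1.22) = -4.19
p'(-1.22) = 6.74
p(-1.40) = -5.47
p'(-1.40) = 7.50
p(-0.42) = 1.11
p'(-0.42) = 8.18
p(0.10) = 7.91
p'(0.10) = 21.47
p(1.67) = 768.07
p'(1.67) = 2388.83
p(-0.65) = -0.57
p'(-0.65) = 6.66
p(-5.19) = -140.70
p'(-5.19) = 80.26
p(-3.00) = -29.68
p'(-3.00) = 26.12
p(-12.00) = -1728.01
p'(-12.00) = 432.00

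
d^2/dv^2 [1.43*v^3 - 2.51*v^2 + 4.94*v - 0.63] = 8.58*v - 5.02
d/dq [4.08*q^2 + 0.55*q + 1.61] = 8.16*q + 0.55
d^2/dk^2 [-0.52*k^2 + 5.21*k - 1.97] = -1.04000000000000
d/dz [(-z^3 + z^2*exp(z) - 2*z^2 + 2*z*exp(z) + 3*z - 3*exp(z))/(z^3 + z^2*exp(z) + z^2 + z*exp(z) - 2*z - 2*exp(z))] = (2*z^3*exp(z) + 8*z^2*exp(z) + z^2 + 2*z*exp(z) - exp(2*z) - 12*exp(z))/(z^4 + 2*z^3*exp(z) + 4*z^3 + z^2*exp(2*z) + 8*z^2*exp(z) + 4*z^2 + 4*z*exp(2*z) + 8*z*exp(z) + 4*exp(2*z))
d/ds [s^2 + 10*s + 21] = 2*s + 10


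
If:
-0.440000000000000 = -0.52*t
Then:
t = 0.85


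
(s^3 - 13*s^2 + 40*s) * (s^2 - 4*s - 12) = s^5 - 17*s^4 + 80*s^3 - 4*s^2 - 480*s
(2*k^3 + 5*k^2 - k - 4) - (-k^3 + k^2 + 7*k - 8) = 3*k^3 + 4*k^2 - 8*k + 4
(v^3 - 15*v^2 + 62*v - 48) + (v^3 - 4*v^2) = 2*v^3 - 19*v^2 + 62*v - 48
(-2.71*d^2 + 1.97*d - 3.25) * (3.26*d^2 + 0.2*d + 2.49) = -8.8346*d^4 + 5.8802*d^3 - 16.9489*d^2 + 4.2553*d - 8.0925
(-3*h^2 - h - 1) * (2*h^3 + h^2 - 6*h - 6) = -6*h^5 - 5*h^4 + 15*h^3 + 23*h^2 + 12*h + 6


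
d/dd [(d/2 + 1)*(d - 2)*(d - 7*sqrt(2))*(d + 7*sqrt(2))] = 2*d*(d^2 - 51)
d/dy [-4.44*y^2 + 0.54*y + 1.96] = 0.54 - 8.88*y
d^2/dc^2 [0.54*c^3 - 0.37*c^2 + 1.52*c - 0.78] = 3.24*c - 0.74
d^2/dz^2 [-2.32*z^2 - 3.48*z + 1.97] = -4.64000000000000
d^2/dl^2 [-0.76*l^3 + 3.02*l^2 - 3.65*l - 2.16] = 6.04 - 4.56*l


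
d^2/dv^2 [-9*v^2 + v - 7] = -18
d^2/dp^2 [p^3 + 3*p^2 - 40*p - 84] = 6*p + 6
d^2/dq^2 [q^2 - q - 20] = 2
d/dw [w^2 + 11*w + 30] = 2*w + 11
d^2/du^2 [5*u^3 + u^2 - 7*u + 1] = 30*u + 2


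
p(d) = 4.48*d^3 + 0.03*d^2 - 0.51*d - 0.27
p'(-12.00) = 1934.13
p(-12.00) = -7731.27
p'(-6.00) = 482.97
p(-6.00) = -963.81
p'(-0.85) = 9.15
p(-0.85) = -2.57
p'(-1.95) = 50.48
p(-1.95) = -32.38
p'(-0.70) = 6.03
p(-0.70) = -1.43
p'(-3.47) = 161.11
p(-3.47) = -185.32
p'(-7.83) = 823.01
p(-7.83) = -2145.06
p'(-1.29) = 21.78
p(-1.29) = -9.18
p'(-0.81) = 8.26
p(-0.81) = -2.22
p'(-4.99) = 333.85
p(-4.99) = -553.62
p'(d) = 13.44*d^2 + 0.06*d - 0.51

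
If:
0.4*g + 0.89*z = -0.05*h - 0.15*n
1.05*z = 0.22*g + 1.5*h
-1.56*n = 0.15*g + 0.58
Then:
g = 0.147442632952581 - 2.44551401552385*z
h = 1.0586753889435*z - 0.0216249194997119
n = 0.235145578415754*z - 0.385972048040312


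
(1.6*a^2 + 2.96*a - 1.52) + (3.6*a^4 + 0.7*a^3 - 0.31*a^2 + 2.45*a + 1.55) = 3.6*a^4 + 0.7*a^3 + 1.29*a^2 + 5.41*a + 0.03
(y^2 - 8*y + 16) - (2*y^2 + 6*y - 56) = -y^2 - 14*y + 72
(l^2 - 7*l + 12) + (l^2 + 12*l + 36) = 2*l^2 + 5*l + 48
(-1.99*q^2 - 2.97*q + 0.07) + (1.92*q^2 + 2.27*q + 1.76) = -0.0700000000000001*q^2 - 0.7*q + 1.83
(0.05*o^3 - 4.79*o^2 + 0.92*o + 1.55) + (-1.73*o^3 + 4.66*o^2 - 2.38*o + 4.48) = -1.68*o^3 - 0.13*o^2 - 1.46*o + 6.03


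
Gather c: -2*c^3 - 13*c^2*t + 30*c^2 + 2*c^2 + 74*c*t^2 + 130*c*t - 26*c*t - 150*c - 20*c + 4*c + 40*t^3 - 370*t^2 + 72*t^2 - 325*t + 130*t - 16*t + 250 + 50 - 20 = -2*c^3 + c^2*(32 - 13*t) + c*(74*t^2 + 104*t - 166) + 40*t^3 - 298*t^2 - 211*t + 280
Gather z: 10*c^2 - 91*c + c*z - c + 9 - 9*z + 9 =10*c^2 - 92*c + z*(c - 9) + 18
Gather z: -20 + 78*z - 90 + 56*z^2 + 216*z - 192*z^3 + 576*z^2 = -192*z^3 + 632*z^2 + 294*z - 110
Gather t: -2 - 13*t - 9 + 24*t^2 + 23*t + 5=24*t^2 + 10*t - 6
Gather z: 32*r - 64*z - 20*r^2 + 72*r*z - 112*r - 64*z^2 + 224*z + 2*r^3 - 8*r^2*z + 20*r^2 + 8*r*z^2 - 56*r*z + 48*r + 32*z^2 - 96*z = 2*r^3 - 32*r + z^2*(8*r - 32) + z*(-8*r^2 + 16*r + 64)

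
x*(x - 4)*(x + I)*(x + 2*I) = x^4 - 4*x^3 + 3*I*x^3 - 2*x^2 - 12*I*x^2 + 8*x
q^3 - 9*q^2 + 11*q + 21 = (q - 7)*(q - 3)*(q + 1)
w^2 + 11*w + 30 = (w + 5)*(w + 6)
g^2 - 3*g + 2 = (g - 2)*(g - 1)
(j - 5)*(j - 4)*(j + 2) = j^3 - 7*j^2 + 2*j + 40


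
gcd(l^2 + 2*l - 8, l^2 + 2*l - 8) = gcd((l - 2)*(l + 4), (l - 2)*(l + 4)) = l^2 + 2*l - 8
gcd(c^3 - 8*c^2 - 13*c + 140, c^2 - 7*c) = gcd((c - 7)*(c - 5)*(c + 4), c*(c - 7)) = c - 7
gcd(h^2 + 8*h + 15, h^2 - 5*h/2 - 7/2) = 1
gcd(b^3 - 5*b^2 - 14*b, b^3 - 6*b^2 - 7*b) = b^2 - 7*b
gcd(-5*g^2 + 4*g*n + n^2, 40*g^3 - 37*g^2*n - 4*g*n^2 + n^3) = 5*g^2 - 4*g*n - n^2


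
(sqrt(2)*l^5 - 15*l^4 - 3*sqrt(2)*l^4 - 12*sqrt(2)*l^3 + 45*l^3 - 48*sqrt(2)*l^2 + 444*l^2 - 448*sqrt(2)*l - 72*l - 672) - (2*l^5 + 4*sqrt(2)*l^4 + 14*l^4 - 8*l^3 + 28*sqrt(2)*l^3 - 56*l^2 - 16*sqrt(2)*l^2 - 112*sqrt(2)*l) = -2*l^5 + sqrt(2)*l^5 - 29*l^4 - 7*sqrt(2)*l^4 - 40*sqrt(2)*l^3 + 53*l^3 - 32*sqrt(2)*l^2 + 500*l^2 - 336*sqrt(2)*l - 72*l - 672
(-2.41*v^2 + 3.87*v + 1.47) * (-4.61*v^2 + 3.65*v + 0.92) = 11.1101*v^4 - 26.6372*v^3 + 5.1316*v^2 + 8.9259*v + 1.3524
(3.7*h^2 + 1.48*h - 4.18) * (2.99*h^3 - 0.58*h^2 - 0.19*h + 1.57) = 11.063*h^5 + 2.2792*h^4 - 14.0596*h^3 + 7.9522*h^2 + 3.1178*h - 6.5626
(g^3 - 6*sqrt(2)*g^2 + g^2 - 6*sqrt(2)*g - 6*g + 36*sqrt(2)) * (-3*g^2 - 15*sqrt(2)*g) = -3*g^5 - 3*g^4 + 3*sqrt(2)*g^4 + 3*sqrt(2)*g^3 + 198*g^3 - 18*sqrt(2)*g^2 + 180*g^2 - 1080*g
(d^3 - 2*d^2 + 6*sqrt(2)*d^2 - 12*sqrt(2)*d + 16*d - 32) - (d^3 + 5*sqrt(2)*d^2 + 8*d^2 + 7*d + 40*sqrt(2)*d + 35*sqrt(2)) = -10*d^2 + sqrt(2)*d^2 - 52*sqrt(2)*d + 9*d - 35*sqrt(2) - 32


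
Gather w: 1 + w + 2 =w + 3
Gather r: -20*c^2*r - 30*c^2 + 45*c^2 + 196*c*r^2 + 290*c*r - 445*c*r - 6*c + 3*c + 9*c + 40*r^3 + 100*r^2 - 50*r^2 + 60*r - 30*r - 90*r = 15*c^2 + 6*c + 40*r^3 + r^2*(196*c + 50) + r*(-20*c^2 - 155*c - 60)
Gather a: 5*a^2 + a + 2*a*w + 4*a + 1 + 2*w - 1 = 5*a^2 + a*(2*w + 5) + 2*w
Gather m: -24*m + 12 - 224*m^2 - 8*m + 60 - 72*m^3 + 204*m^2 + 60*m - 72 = -72*m^3 - 20*m^2 + 28*m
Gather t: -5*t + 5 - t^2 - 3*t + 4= -t^2 - 8*t + 9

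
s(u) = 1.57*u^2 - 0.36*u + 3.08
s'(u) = 3.14*u - 0.36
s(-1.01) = 5.05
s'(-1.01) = -3.53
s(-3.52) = 23.80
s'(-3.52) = -11.41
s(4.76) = 36.94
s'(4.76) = 14.59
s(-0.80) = 4.37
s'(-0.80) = -2.87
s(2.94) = 15.59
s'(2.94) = 8.87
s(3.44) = 20.42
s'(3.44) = 10.44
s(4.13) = 28.37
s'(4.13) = 12.61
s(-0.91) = 4.71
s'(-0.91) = -3.22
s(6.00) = 57.44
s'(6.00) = 18.48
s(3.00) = 16.13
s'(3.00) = 9.06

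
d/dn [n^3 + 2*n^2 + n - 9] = 3*n^2 + 4*n + 1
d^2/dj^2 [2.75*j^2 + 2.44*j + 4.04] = 5.50000000000000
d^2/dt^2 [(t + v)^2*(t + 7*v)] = 6*t + 18*v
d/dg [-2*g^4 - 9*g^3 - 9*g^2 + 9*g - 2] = -8*g^3 - 27*g^2 - 18*g + 9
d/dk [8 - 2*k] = -2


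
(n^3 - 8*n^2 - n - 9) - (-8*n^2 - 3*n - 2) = n^3 + 2*n - 7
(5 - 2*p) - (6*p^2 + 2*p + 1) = -6*p^2 - 4*p + 4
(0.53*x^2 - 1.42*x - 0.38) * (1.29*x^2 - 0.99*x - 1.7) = 0.6837*x^4 - 2.3565*x^3 + 0.0145999999999999*x^2 + 2.7902*x + 0.646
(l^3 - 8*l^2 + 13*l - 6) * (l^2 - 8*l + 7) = l^5 - 16*l^4 + 84*l^3 - 166*l^2 + 139*l - 42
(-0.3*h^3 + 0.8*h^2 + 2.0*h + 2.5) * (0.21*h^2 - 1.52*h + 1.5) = -0.063*h^5 + 0.624*h^4 - 1.246*h^3 - 1.315*h^2 - 0.8*h + 3.75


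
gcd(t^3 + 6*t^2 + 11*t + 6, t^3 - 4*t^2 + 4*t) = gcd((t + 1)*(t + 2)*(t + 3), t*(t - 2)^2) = 1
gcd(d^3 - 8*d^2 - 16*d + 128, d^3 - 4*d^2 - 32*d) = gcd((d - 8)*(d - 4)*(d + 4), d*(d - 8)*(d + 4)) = d^2 - 4*d - 32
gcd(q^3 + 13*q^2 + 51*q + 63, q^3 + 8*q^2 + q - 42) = q^2 + 10*q + 21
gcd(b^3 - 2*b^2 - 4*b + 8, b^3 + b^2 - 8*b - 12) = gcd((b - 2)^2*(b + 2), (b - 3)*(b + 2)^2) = b + 2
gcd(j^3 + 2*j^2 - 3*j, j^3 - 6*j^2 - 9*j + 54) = j + 3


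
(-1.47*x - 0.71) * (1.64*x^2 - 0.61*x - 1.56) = -2.4108*x^3 - 0.2677*x^2 + 2.7263*x + 1.1076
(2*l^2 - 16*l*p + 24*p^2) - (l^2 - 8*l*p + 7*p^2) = l^2 - 8*l*p + 17*p^2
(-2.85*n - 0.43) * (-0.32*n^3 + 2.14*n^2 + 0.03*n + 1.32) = 0.912*n^4 - 5.9614*n^3 - 1.0057*n^2 - 3.7749*n - 0.5676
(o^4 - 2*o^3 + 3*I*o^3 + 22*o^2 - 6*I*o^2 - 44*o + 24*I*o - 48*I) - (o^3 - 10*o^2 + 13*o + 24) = o^4 - 3*o^3 + 3*I*o^3 + 32*o^2 - 6*I*o^2 - 57*o + 24*I*o - 24 - 48*I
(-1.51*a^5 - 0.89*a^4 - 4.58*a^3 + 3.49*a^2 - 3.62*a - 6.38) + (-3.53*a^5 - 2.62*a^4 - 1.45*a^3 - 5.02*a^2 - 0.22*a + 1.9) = -5.04*a^5 - 3.51*a^4 - 6.03*a^3 - 1.53*a^2 - 3.84*a - 4.48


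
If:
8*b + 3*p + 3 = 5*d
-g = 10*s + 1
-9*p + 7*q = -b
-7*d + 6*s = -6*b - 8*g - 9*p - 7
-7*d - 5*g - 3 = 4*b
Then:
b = -59*s/79 - 27/79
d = 598*s/79 + 38/79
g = -10*s - 1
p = 1154*s/79 + 169/237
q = 10445*s/553 + 534/553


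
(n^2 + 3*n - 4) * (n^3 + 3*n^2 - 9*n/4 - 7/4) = n^5 + 6*n^4 + 11*n^3/4 - 41*n^2/2 + 15*n/4 + 7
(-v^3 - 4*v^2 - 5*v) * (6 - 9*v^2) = 9*v^5 + 36*v^4 + 39*v^3 - 24*v^2 - 30*v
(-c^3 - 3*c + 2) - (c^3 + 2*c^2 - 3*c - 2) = -2*c^3 - 2*c^2 + 4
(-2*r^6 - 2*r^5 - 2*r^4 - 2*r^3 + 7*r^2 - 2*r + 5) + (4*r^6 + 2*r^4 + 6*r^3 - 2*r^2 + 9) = 2*r^6 - 2*r^5 + 4*r^3 + 5*r^2 - 2*r + 14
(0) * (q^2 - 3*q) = 0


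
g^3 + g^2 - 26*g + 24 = (g - 4)*(g - 1)*(g + 6)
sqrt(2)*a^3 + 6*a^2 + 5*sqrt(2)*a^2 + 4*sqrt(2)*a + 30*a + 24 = (a + 4)*(a + 3*sqrt(2))*(sqrt(2)*a + sqrt(2))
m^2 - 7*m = m*(m - 7)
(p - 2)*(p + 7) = p^2 + 5*p - 14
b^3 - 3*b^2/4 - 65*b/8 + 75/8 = (b - 5/2)*(b - 5/4)*(b + 3)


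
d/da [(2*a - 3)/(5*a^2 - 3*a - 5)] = (-10*a^2 + 30*a - 19)/(25*a^4 - 30*a^3 - 41*a^2 + 30*a + 25)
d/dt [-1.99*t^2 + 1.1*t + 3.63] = 1.1 - 3.98*t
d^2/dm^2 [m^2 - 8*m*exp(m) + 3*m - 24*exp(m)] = -8*m*exp(m) - 40*exp(m) + 2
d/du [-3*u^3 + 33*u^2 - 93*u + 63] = -9*u^2 + 66*u - 93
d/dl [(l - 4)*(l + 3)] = 2*l - 1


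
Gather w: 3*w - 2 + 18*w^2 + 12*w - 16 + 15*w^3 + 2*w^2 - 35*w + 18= 15*w^3 + 20*w^2 - 20*w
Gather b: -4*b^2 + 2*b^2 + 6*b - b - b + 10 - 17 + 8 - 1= -2*b^2 + 4*b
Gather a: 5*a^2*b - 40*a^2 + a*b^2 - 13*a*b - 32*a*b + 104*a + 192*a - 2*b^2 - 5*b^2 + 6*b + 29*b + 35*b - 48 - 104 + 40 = a^2*(5*b - 40) + a*(b^2 - 45*b + 296) - 7*b^2 + 70*b - 112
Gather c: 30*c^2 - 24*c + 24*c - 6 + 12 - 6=30*c^2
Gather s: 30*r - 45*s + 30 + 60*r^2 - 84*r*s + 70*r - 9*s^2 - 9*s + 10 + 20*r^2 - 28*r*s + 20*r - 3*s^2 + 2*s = 80*r^2 + 120*r - 12*s^2 + s*(-112*r - 52) + 40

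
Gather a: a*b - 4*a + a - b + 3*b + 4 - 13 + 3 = a*(b - 3) + 2*b - 6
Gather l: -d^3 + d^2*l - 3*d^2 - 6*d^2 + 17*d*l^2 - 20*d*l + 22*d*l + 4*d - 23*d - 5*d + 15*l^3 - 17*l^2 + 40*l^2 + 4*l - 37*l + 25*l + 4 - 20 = -d^3 - 9*d^2 - 24*d + 15*l^3 + l^2*(17*d + 23) + l*(d^2 + 2*d - 8) - 16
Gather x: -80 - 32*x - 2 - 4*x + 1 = -36*x - 81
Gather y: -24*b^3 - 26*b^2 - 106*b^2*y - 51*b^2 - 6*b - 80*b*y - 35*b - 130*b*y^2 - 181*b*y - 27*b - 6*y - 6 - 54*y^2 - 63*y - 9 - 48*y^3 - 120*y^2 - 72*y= -24*b^3 - 77*b^2 - 68*b - 48*y^3 + y^2*(-130*b - 174) + y*(-106*b^2 - 261*b - 141) - 15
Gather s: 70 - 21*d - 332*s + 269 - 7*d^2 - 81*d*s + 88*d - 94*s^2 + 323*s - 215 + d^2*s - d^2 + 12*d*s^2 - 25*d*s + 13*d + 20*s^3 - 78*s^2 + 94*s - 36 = -8*d^2 + 80*d + 20*s^3 + s^2*(12*d - 172) + s*(d^2 - 106*d + 85) + 88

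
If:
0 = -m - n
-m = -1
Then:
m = 1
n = -1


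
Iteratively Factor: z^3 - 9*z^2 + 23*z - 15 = (z - 5)*(z^2 - 4*z + 3) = (z - 5)*(z - 1)*(z - 3)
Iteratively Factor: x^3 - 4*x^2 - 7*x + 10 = (x - 1)*(x^2 - 3*x - 10) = (x - 1)*(x + 2)*(x - 5)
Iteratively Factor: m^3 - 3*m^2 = (m)*(m^2 - 3*m) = m*(m - 3)*(m)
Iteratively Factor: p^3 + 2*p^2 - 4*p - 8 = (p + 2)*(p^2 - 4) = (p - 2)*(p + 2)*(p + 2)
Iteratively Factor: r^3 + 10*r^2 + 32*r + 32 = (r + 4)*(r^2 + 6*r + 8) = (r + 4)^2*(r + 2)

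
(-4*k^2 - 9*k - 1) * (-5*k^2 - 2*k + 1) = 20*k^4 + 53*k^3 + 19*k^2 - 7*k - 1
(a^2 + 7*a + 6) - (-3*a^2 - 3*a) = 4*a^2 + 10*a + 6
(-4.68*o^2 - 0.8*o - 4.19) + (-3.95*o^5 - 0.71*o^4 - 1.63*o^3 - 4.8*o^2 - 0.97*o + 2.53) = -3.95*o^5 - 0.71*o^4 - 1.63*o^3 - 9.48*o^2 - 1.77*o - 1.66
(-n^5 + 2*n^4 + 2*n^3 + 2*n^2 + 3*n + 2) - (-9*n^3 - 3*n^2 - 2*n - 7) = -n^5 + 2*n^4 + 11*n^3 + 5*n^2 + 5*n + 9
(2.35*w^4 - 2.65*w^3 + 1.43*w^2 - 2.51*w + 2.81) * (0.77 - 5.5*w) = -12.925*w^5 + 16.3845*w^4 - 9.9055*w^3 + 14.9061*w^2 - 17.3877*w + 2.1637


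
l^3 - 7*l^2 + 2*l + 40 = (l - 5)*(l - 4)*(l + 2)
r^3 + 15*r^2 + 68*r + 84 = (r + 2)*(r + 6)*(r + 7)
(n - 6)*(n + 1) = n^2 - 5*n - 6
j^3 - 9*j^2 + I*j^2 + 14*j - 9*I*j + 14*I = (j - 7)*(j - 2)*(j + I)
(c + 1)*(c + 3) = c^2 + 4*c + 3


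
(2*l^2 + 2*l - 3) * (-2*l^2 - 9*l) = -4*l^4 - 22*l^3 - 12*l^2 + 27*l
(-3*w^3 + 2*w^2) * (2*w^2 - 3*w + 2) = -6*w^5 + 13*w^4 - 12*w^3 + 4*w^2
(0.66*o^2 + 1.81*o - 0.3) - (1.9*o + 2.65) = 0.66*o^2 - 0.0899999999999999*o - 2.95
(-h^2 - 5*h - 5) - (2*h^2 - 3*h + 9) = -3*h^2 - 2*h - 14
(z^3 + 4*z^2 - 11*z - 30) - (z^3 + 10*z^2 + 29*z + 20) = -6*z^2 - 40*z - 50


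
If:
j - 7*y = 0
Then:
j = 7*y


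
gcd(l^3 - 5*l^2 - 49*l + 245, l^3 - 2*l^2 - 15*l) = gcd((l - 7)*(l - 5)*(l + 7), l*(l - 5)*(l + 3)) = l - 5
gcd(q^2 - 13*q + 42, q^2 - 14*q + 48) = q - 6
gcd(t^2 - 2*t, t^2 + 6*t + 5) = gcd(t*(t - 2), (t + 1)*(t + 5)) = 1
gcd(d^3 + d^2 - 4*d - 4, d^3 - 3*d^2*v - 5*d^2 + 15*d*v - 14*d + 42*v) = d + 2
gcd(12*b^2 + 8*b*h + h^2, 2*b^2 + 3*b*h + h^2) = 2*b + h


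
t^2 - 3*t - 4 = (t - 4)*(t + 1)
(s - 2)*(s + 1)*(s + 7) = s^3 + 6*s^2 - 9*s - 14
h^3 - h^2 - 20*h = h*(h - 5)*(h + 4)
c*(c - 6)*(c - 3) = c^3 - 9*c^2 + 18*c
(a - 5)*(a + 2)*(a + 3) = a^3 - 19*a - 30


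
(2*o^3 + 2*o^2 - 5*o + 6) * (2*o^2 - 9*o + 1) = 4*o^5 - 14*o^4 - 26*o^3 + 59*o^2 - 59*o + 6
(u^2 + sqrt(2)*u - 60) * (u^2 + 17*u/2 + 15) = u^4 + sqrt(2)*u^3 + 17*u^3/2 - 45*u^2 + 17*sqrt(2)*u^2/2 - 510*u + 15*sqrt(2)*u - 900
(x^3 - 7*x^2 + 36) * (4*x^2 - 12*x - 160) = 4*x^5 - 40*x^4 - 76*x^3 + 1264*x^2 - 432*x - 5760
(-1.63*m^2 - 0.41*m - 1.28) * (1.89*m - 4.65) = -3.0807*m^3 + 6.8046*m^2 - 0.5127*m + 5.952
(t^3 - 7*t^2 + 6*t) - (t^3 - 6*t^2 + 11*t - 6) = -t^2 - 5*t + 6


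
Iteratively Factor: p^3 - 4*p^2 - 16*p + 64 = (p - 4)*(p^2 - 16) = (p - 4)^2*(p + 4)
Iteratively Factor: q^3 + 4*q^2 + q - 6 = (q + 2)*(q^2 + 2*q - 3) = (q - 1)*(q + 2)*(q + 3)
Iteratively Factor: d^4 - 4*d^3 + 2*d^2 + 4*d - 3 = (d - 1)*(d^3 - 3*d^2 - d + 3) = (d - 1)*(d + 1)*(d^2 - 4*d + 3) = (d - 1)^2*(d + 1)*(d - 3)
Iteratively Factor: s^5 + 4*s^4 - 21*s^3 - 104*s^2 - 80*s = (s + 1)*(s^4 + 3*s^3 - 24*s^2 - 80*s) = s*(s + 1)*(s^3 + 3*s^2 - 24*s - 80) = s*(s - 5)*(s + 1)*(s^2 + 8*s + 16) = s*(s - 5)*(s + 1)*(s + 4)*(s + 4)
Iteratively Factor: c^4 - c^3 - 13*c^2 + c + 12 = (c - 4)*(c^3 + 3*c^2 - c - 3) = (c - 4)*(c - 1)*(c^2 + 4*c + 3) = (c - 4)*(c - 1)*(c + 3)*(c + 1)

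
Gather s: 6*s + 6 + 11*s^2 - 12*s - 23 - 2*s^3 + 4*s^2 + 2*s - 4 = -2*s^3 + 15*s^2 - 4*s - 21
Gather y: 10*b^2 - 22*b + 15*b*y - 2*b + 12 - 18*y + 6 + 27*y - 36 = 10*b^2 - 24*b + y*(15*b + 9) - 18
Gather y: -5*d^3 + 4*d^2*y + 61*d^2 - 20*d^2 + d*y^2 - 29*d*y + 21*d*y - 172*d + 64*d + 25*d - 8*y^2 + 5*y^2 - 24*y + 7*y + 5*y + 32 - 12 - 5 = -5*d^3 + 41*d^2 - 83*d + y^2*(d - 3) + y*(4*d^2 - 8*d - 12) + 15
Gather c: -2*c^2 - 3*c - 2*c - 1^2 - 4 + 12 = -2*c^2 - 5*c + 7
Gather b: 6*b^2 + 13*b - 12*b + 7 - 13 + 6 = 6*b^2 + b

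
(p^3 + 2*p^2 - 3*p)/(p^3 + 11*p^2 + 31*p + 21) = p*(p - 1)/(p^2 + 8*p + 7)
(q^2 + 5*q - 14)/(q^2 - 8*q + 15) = (q^2 + 5*q - 14)/(q^2 - 8*q + 15)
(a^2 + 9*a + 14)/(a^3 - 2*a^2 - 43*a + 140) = (a + 2)/(a^2 - 9*a + 20)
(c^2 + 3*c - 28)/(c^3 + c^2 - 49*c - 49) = (c - 4)/(c^2 - 6*c - 7)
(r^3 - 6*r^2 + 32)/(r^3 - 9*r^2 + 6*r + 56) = (r - 4)/(r - 7)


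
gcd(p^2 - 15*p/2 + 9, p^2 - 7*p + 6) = p - 6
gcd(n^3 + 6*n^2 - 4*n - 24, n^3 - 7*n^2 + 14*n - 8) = n - 2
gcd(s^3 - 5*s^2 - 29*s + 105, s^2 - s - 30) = s + 5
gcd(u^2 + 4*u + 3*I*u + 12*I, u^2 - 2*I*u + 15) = u + 3*I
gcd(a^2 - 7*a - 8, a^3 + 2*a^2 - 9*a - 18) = 1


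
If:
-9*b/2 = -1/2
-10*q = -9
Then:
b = 1/9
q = 9/10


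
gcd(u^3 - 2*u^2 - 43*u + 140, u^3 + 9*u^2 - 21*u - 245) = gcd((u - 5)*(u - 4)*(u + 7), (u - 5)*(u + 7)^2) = u^2 + 2*u - 35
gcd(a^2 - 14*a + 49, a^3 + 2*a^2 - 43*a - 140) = a - 7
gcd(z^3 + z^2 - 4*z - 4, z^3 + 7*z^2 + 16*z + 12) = z + 2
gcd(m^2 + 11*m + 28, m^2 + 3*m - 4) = m + 4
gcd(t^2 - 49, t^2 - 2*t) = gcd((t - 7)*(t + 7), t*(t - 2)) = 1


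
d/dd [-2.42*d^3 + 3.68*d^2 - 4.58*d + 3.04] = -7.26*d^2 + 7.36*d - 4.58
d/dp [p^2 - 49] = 2*p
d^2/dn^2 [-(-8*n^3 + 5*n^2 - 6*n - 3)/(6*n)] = 8/3 + n^(-3)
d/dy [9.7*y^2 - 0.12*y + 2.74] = 19.4*y - 0.12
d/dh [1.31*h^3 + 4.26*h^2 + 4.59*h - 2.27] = 3.93*h^2 + 8.52*h + 4.59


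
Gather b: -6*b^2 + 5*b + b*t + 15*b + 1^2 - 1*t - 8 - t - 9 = -6*b^2 + b*(t + 20) - 2*t - 16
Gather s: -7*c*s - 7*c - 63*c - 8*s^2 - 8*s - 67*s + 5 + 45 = -70*c - 8*s^2 + s*(-7*c - 75) + 50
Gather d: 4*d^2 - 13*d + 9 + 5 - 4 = 4*d^2 - 13*d + 10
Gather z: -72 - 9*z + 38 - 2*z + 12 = -11*z - 22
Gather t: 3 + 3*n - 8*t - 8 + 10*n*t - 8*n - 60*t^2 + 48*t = -5*n - 60*t^2 + t*(10*n + 40) - 5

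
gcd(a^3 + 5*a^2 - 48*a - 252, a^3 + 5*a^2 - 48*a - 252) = a^3 + 5*a^2 - 48*a - 252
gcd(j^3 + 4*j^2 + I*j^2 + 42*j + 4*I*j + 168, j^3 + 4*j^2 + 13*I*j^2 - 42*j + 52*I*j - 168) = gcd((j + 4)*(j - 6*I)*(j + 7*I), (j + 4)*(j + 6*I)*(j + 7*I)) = j^2 + j*(4 + 7*I) + 28*I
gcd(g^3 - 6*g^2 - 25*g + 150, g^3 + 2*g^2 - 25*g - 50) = g^2 - 25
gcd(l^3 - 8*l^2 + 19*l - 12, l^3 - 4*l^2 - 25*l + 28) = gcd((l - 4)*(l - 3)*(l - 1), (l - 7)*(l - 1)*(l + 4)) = l - 1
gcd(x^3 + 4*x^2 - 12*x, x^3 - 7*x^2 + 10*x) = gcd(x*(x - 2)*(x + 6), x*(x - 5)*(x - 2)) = x^2 - 2*x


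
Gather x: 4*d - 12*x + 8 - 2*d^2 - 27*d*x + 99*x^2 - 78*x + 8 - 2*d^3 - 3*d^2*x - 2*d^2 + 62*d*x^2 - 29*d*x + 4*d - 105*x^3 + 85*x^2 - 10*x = -2*d^3 - 4*d^2 + 8*d - 105*x^3 + x^2*(62*d + 184) + x*(-3*d^2 - 56*d - 100) + 16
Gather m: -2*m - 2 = -2*m - 2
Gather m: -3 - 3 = -6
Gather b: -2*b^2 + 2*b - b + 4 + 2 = -2*b^2 + b + 6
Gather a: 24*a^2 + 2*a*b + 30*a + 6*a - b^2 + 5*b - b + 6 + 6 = 24*a^2 + a*(2*b + 36) - b^2 + 4*b + 12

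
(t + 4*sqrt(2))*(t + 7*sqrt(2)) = t^2 + 11*sqrt(2)*t + 56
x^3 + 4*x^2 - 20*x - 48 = (x - 4)*(x + 2)*(x + 6)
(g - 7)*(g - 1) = g^2 - 8*g + 7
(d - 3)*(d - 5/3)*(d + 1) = d^3 - 11*d^2/3 + d/3 + 5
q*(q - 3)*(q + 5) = q^3 + 2*q^2 - 15*q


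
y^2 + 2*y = y*(y + 2)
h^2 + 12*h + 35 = (h + 5)*(h + 7)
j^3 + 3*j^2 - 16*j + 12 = (j - 2)*(j - 1)*(j + 6)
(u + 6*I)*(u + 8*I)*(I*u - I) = I*u^3 - 14*u^2 - I*u^2 + 14*u - 48*I*u + 48*I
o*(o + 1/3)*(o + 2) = o^3 + 7*o^2/3 + 2*o/3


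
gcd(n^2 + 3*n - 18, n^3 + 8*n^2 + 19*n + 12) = 1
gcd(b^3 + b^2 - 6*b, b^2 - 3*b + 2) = b - 2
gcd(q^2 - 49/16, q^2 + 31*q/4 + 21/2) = q + 7/4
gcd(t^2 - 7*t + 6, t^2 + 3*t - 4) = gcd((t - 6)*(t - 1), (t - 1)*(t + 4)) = t - 1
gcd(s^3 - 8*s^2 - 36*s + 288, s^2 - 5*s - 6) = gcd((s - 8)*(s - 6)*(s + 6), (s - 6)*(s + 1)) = s - 6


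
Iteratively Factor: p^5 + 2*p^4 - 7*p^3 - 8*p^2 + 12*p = (p)*(p^4 + 2*p^3 - 7*p^2 - 8*p + 12) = p*(p + 3)*(p^3 - p^2 - 4*p + 4) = p*(p + 2)*(p + 3)*(p^2 - 3*p + 2) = p*(p - 2)*(p + 2)*(p + 3)*(p - 1)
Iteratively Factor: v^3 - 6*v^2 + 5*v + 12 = (v - 4)*(v^2 - 2*v - 3) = (v - 4)*(v + 1)*(v - 3)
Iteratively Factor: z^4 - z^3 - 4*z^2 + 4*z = (z)*(z^3 - z^2 - 4*z + 4) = z*(z + 2)*(z^2 - 3*z + 2) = z*(z - 1)*(z + 2)*(z - 2)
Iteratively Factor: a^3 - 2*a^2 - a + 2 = (a - 2)*(a^2 - 1) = (a - 2)*(a + 1)*(a - 1)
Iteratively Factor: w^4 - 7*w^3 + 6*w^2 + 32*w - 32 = (w - 4)*(w^3 - 3*w^2 - 6*w + 8) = (w - 4)*(w - 1)*(w^2 - 2*w - 8) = (w - 4)*(w - 1)*(w + 2)*(w - 4)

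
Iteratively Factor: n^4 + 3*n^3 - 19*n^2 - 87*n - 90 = (n + 3)*(n^3 - 19*n - 30) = (n + 2)*(n + 3)*(n^2 - 2*n - 15) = (n - 5)*(n + 2)*(n + 3)*(n + 3)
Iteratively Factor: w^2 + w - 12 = (w - 3)*(w + 4)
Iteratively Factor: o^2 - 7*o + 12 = (o - 3)*(o - 4)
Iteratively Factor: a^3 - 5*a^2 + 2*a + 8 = (a - 4)*(a^2 - a - 2) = (a - 4)*(a - 2)*(a + 1)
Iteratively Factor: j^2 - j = (j - 1)*(j)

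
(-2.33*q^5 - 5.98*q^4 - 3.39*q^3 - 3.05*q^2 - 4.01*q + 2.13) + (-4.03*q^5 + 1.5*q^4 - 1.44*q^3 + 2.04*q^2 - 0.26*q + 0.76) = -6.36*q^5 - 4.48*q^4 - 4.83*q^3 - 1.01*q^2 - 4.27*q + 2.89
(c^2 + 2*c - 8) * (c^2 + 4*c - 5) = c^4 + 6*c^3 - 5*c^2 - 42*c + 40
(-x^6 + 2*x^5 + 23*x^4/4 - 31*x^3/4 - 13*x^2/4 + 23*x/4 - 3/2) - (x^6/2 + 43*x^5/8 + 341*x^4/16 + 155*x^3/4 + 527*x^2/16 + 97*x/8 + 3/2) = -3*x^6/2 - 27*x^5/8 - 249*x^4/16 - 93*x^3/2 - 579*x^2/16 - 51*x/8 - 3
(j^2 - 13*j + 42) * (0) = 0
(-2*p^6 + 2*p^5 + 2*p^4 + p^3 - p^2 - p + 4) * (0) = 0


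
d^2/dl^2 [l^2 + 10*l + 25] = 2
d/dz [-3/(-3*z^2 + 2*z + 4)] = 6*(1 - 3*z)/(-3*z^2 + 2*z + 4)^2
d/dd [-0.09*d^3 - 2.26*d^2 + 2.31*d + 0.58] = -0.27*d^2 - 4.52*d + 2.31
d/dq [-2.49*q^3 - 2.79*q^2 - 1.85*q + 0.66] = -7.47*q^2 - 5.58*q - 1.85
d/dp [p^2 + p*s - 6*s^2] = 2*p + s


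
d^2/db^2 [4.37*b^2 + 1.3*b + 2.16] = 8.74000000000000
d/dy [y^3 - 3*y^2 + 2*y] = 3*y^2 - 6*y + 2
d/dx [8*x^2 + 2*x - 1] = 16*x + 2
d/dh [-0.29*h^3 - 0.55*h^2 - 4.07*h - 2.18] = -0.87*h^2 - 1.1*h - 4.07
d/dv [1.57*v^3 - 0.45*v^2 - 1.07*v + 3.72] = 4.71*v^2 - 0.9*v - 1.07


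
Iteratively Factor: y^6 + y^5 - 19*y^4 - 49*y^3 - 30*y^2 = (y + 2)*(y^5 - y^4 - 17*y^3 - 15*y^2) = y*(y + 2)*(y^4 - y^3 - 17*y^2 - 15*y) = y^2*(y + 2)*(y^3 - y^2 - 17*y - 15) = y^2*(y + 2)*(y + 3)*(y^2 - 4*y - 5) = y^2*(y + 1)*(y + 2)*(y + 3)*(y - 5)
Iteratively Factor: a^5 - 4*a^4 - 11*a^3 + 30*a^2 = (a)*(a^4 - 4*a^3 - 11*a^2 + 30*a) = a*(a - 2)*(a^3 - 2*a^2 - 15*a) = a^2*(a - 2)*(a^2 - 2*a - 15) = a^2*(a - 2)*(a + 3)*(a - 5)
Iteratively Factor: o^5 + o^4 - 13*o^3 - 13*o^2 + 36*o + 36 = (o + 1)*(o^4 - 13*o^2 + 36) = (o + 1)*(o + 3)*(o^3 - 3*o^2 - 4*o + 12) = (o + 1)*(o + 2)*(o + 3)*(o^2 - 5*o + 6) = (o - 3)*(o + 1)*(o + 2)*(o + 3)*(o - 2)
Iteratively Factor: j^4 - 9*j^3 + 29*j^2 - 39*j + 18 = (j - 1)*(j^3 - 8*j^2 + 21*j - 18) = (j - 3)*(j - 1)*(j^2 - 5*j + 6) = (j - 3)^2*(j - 1)*(j - 2)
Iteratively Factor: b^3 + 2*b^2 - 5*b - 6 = (b - 2)*(b^2 + 4*b + 3) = (b - 2)*(b + 3)*(b + 1)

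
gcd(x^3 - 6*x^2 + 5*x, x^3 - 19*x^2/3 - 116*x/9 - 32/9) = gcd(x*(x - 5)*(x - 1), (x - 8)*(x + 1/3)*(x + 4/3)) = 1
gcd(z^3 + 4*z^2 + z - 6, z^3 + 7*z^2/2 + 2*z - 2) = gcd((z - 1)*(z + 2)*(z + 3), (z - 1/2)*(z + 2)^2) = z + 2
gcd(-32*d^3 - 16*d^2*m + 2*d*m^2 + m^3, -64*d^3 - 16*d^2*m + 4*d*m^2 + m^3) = 16*d^2 - m^2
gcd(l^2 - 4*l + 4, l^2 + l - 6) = l - 2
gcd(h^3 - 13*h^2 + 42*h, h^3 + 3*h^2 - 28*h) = h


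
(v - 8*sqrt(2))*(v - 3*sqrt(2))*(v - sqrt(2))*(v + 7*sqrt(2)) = v^4 - 5*sqrt(2)*v^3 - 98*v^2 + 442*sqrt(2)*v - 672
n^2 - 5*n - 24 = (n - 8)*(n + 3)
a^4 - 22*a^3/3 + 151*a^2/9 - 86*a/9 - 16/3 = (a - 3)*(a - 8/3)*(a - 2)*(a + 1/3)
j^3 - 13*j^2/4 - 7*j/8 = j*(j - 7/2)*(j + 1/4)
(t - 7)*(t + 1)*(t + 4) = t^3 - 2*t^2 - 31*t - 28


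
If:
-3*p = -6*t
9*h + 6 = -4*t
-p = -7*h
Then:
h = -6/23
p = -42/23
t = -21/23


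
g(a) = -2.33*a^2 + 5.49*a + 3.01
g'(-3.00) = 19.47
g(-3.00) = -34.43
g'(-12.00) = 61.41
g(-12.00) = -398.39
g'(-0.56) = 8.10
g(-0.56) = -0.80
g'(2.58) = -6.53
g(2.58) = 1.66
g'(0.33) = 3.95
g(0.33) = 4.57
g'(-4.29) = 25.48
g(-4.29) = -63.42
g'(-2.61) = 17.65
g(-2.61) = -27.19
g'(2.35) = -5.46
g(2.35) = 3.04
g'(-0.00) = 5.49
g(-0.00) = 3.01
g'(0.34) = 3.91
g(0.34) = 4.61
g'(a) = 5.49 - 4.66*a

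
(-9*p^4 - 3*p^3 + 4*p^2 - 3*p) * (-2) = 18*p^4 + 6*p^3 - 8*p^2 + 6*p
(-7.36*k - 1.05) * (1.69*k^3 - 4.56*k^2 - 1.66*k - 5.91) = -12.4384*k^4 + 31.7871*k^3 + 17.0056*k^2 + 45.2406*k + 6.2055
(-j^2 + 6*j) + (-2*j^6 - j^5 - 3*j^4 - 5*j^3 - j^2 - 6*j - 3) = -2*j^6 - j^5 - 3*j^4 - 5*j^3 - 2*j^2 - 3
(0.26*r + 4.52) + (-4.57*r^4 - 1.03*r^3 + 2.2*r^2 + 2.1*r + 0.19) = -4.57*r^4 - 1.03*r^3 + 2.2*r^2 + 2.36*r + 4.71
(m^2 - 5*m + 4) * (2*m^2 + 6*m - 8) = 2*m^4 - 4*m^3 - 30*m^2 + 64*m - 32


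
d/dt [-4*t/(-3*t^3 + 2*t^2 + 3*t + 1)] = 4*(-6*t^3 + 2*t^2 - 1)/(9*t^6 - 12*t^5 - 14*t^4 + 6*t^3 + 13*t^2 + 6*t + 1)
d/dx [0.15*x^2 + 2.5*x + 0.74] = 0.3*x + 2.5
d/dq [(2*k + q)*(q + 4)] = 2*k + 2*q + 4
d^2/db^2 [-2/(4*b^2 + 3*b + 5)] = 4*(16*b^2 + 12*b - (8*b + 3)^2 + 20)/(4*b^2 + 3*b + 5)^3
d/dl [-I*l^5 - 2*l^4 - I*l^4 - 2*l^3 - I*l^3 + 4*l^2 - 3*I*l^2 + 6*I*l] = -5*I*l^4 - 4*l^3*(2 + I) - 3*l^2*(2 + I) + 2*l*(4 - 3*I) + 6*I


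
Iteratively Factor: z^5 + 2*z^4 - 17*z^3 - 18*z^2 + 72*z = (z)*(z^4 + 2*z^3 - 17*z^2 - 18*z + 72) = z*(z - 3)*(z^3 + 5*z^2 - 2*z - 24) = z*(z - 3)*(z + 4)*(z^2 + z - 6) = z*(z - 3)*(z + 3)*(z + 4)*(z - 2)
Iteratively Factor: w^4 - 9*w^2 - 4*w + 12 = (w - 1)*(w^3 + w^2 - 8*w - 12) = (w - 3)*(w - 1)*(w^2 + 4*w + 4) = (w - 3)*(w - 1)*(w + 2)*(w + 2)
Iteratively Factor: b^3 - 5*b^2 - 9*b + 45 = (b - 5)*(b^2 - 9) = (b - 5)*(b + 3)*(b - 3)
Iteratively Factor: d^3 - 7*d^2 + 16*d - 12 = (d - 3)*(d^2 - 4*d + 4) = (d - 3)*(d - 2)*(d - 2)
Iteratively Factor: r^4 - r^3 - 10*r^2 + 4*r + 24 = (r - 3)*(r^3 + 2*r^2 - 4*r - 8) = (r - 3)*(r + 2)*(r^2 - 4) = (r - 3)*(r - 2)*(r + 2)*(r + 2)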